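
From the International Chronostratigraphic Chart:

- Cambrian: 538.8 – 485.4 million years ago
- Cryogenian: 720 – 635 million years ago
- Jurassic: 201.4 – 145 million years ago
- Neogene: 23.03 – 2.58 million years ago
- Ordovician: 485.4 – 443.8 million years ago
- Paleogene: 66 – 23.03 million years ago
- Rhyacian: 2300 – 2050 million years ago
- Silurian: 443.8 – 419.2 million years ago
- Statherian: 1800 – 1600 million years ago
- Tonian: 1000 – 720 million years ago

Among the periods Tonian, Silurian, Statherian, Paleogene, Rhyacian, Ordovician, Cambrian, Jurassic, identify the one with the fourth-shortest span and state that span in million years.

Cambrian, 53.4 million years

Start − end for each: Tonian 1000 − 720 = 280; Silurian 443.8 − 419.2 = 24.6; Statherian 1800 − 1600 = 200; Paleogene 66 − 23.03 = 42.97; Rhyacian 2300 − 2050 = 250; Ordovician 485.4 − 443.8 = 41.6; Cambrian 538.8 − 485.4 = 53.4; Jurassic 201.4 − 145 = 56.4.
Ranking these from shortest: Silurian < Ordovician < Paleogene < Cambrian < Jurassic < Statherian < Rhyacian < Tonian.
Position 4 in that ranking is Cambrian, which lasted 53.4 Myr.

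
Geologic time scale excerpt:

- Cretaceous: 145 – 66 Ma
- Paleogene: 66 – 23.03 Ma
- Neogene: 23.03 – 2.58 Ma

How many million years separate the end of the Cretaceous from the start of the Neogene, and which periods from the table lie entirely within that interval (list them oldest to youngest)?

42.97 million years; Paleogene

End of Cretaceous = 66 Ma; start of Neogene = 23.03 Ma.
Gap = 66 − 23.03 = 42.97 Myr.
Periods wholly inside 66–23.03 Ma: Paleogene (66–23.03).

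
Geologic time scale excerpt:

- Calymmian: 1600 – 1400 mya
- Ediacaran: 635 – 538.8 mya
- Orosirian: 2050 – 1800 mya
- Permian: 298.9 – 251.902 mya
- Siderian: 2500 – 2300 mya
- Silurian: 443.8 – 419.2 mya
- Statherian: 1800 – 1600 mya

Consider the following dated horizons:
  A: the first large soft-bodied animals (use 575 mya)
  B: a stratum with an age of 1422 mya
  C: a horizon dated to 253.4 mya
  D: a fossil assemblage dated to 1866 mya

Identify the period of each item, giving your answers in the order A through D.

Match each age against the start–end ranges in the excerpt: A = 575 Ma → Ediacaran (635–538.8); B = 1422 Ma → Calymmian (1600–1400); C = 253.4 Ma → Permian (298.9–251.902); D = 1866 Ma → Orosirian (2050–1800).

A — Ediacaran; B — Calymmian; C — Permian; D — Orosirian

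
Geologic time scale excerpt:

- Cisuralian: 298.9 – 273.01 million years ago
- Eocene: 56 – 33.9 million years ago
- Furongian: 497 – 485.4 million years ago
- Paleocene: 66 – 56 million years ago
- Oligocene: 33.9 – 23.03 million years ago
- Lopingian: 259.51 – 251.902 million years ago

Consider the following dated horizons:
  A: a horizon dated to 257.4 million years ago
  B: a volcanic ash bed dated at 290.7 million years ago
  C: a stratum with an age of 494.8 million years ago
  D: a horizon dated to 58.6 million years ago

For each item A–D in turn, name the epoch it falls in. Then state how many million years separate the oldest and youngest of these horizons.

A: 257.4 Ma lies in 259.51–251.902 Ma, so Lopingian.
B: 290.7 Ma lies in 298.9–273.01 Ma, so Cisuralian.
C: 494.8 Ma lies in 497–485.4 Ma, so Furongian.
D: 58.6 Ma lies in 66–56 Ma, so Paleocene.
Oldest = 494.8 Ma, youngest = 58.6 Ma → span 436.2 Myr.

A — Lopingian; B — Cisuralian; C — Furongian; D — Paleocene; span 436.2 million years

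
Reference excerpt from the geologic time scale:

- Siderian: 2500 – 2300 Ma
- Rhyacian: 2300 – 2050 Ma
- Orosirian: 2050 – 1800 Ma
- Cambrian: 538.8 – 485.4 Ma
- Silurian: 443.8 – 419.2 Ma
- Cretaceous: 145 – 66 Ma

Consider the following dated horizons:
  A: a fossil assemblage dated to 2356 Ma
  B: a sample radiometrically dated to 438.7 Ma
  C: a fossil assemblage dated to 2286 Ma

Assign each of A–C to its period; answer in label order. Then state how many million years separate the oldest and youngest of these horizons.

A — Siderian; B — Silurian; C — Rhyacian; span 1917.3 million years

A: 2356 Ma lies in 2500–2300 Ma, so Siderian.
B: 438.7 Ma lies in 443.8–419.2 Ma, so Silurian.
C: 2286 Ma lies in 2300–2050 Ma, so Rhyacian.
Oldest = 2356 Ma, youngest = 438.7 Ma → span 1917.3 Myr.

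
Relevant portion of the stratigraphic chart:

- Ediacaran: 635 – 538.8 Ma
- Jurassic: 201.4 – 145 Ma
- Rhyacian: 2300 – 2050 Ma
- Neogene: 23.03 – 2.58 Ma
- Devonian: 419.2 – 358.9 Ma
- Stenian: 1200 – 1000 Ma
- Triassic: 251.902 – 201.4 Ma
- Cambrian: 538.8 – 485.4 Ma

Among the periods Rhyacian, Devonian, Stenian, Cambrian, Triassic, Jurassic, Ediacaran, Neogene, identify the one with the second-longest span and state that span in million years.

Start − end for each: Rhyacian 2300 − 2050 = 250; Devonian 419.2 − 358.9 = 60.3; Stenian 1200 − 1000 = 200; Cambrian 538.8 − 485.4 = 53.4; Triassic 251.902 − 201.4 = 50.502; Jurassic 201.4 − 145 = 56.4; Ediacaran 635 − 538.8 = 96.2; Neogene 23.03 − 2.58 = 20.45.
Ranking these from longest: Rhyacian > Stenian > Ediacaran > Devonian > Jurassic > Cambrian > Triassic > Neogene.
Position 2 in that ranking is Stenian, which lasted 200 Myr.

Stenian, 200 million years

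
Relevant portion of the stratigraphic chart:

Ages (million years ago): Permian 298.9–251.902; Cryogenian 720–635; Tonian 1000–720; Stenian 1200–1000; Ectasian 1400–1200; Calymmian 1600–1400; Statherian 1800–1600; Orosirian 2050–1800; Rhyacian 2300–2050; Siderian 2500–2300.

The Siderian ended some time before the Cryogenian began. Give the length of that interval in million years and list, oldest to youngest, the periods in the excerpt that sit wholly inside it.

The Siderian closes at 2300 Ma and the Cryogenian opens at 720 Ma, so the interval is 2300 − 720 = 1580 Myr.
A period fits inside if it starts at or after 2300 Ma and ends at or before 720 Ma; oldest first that gives Rhyacian, Orosirian, Statherian, Calymmian, Ectasian, Stenian, Tonian.

1580 million years; Rhyacian, Orosirian, Statherian, Calymmian, Ectasian, Stenian, Tonian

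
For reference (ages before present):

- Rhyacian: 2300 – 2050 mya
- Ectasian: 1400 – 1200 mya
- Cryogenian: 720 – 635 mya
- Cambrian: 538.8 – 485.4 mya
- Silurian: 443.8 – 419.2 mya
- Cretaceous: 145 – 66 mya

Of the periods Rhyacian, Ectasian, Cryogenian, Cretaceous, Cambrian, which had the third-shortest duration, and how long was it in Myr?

Cryogenian, 85 million years

Start − end for each: Rhyacian 2300 − 2050 = 250; Ectasian 1400 − 1200 = 200; Cryogenian 720 − 635 = 85; Cretaceous 145 − 66 = 79; Cambrian 538.8 − 485.4 = 53.4.
Ranking these from shortest: Cambrian < Cretaceous < Cryogenian < Ectasian < Rhyacian.
Position 3 in that ranking is Cryogenian, which lasted 85 Myr.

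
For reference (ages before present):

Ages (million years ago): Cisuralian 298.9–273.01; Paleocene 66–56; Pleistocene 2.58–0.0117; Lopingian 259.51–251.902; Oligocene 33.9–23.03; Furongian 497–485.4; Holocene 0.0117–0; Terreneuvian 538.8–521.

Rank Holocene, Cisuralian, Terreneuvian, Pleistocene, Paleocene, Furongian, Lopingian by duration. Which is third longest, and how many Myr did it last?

Furongian, 11.6 million years

Start − end for each: Holocene 0.0117 − 0 = 0.0117; Cisuralian 298.9 − 273.01 = 25.89; Terreneuvian 538.8 − 521 = 17.8; Pleistocene 2.58 − 0.0117 = 2.5683; Paleocene 66 − 56 = 10; Furongian 497 − 485.4 = 11.6; Lopingian 259.51 − 251.902 = 7.608.
Ranking these from longest: Cisuralian > Terreneuvian > Furongian > Paleocene > Lopingian > Pleistocene > Holocene.
Position 3 in that ranking is Furongian, which lasted 11.6 Myr.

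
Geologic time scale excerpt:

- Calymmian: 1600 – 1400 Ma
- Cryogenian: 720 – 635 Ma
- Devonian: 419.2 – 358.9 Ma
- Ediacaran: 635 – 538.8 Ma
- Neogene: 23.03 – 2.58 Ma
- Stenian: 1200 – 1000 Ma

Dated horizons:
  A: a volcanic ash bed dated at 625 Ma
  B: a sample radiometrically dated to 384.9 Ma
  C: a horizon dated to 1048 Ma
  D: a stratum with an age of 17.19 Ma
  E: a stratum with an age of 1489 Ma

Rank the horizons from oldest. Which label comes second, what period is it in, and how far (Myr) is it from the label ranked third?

C, in the Stenian; 423 million years to A

Larger Ma means older, so oldest first: E 1489 > C 1048 > A 625 > B 384.9 > D 17.19.
Counting 2 along gives C (1048 Ma); the excerpt puts that inside the Stenian, 1200–1000 Ma.
Next in line is A (625 Ma), and 1048 − 625 = 423 Myr.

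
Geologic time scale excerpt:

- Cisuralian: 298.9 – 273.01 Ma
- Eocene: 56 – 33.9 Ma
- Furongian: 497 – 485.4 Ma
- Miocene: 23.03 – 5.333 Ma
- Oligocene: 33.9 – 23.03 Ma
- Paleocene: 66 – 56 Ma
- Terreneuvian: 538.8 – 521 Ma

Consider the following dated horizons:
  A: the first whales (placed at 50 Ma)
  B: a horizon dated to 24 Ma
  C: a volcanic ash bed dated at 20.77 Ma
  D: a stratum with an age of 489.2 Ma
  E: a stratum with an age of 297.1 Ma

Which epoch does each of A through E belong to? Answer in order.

Match each age against the start–end ranges in the excerpt: A = 50 Ma → Eocene (56–33.9); B = 24 Ma → Oligocene (33.9–23.03); C = 20.77 Ma → Miocene (23.03–5.333); D = 489.2 Ma → Furongian (497–485.4); E = 297.1 Ma → Cisuralian (298.9–273.01).

A — Eocene; B — Oligocene; C — Miocene; D — Furongian; E — Cisuralian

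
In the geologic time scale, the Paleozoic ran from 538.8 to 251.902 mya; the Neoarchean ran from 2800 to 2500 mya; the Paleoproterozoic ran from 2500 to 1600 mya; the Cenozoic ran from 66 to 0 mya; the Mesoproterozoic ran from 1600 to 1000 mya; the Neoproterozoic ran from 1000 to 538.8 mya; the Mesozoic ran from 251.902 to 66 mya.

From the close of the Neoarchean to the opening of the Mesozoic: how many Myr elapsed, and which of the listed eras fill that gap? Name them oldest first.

End of Neoarchean = 2500 Ma; start of Mesozoic = 251.902 Ma.
Gap = 2500 − 251.902 = 2248.098 Myr.
Eras wholly inside 2500–251.902 Ma: Paleoproterozoic (2500–1600), Mesoproterozoic (1600–1000), Neoproterozoic (1000–538.8), Paleozoic (538.8–251.902).

2248.098 million years; Paleoproterozoic, Mesoproterozoic, Neoproterozoic, Paleozoic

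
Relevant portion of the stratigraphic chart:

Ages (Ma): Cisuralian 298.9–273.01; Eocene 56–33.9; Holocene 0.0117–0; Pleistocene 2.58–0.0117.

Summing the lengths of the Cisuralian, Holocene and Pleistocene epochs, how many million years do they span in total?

28.47 million years

Duration is start − end for each: (298.9 − 273.01) + (0.0117 − 0) + (2.58 − 0.0117).
That is 25.89 + 0.0117 + 2.5683, which totals 28.47 million years.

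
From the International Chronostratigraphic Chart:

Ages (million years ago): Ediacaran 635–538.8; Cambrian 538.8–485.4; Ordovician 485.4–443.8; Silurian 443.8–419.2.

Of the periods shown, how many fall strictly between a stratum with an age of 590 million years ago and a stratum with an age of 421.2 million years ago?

590 Ma sits inside the Ediacaran (635–538.8) and 421.2 Ma inside the Silurian (443.8–419.2); neither of those is wholly between the two dates.
The listed periods lying completely between them are Cambrian, Ordovician — 2 in all.

2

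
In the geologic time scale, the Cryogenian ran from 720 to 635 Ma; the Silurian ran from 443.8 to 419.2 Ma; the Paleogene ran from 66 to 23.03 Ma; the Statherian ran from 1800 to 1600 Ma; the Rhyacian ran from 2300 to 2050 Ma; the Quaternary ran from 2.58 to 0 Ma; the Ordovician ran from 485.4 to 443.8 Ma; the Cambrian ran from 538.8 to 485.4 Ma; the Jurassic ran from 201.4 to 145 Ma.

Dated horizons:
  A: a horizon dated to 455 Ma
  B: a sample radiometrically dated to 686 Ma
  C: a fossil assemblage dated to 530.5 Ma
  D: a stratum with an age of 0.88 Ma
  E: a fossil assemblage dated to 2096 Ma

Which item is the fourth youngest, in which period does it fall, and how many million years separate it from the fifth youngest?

Sorted youngest-first by Ma: D (0.88), A (455), C (530.5), B (686), E (2096).
The fourth youngest is B at 686 Ma, which lies in 720–635 Ma: the Cryogenian.
The fifth youngest is E at 2096 Ma; separation = |686 − 2096| = 1410 Myr.

B, in the Cryogenian; 1410 million years to E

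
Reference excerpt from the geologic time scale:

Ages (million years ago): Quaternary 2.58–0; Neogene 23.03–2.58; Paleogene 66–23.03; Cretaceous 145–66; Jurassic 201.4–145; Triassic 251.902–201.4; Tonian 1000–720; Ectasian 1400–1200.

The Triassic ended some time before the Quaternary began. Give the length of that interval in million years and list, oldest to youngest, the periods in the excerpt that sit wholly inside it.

198.82 million years; Jurassic, Cretaceous, Paleogene, Neogene

The Triassic closes at 201.4 Ma and the Quaternary opens at 2.58 Ma, so the interval is 201.4 − 2.58 = 198.82 Myr.
A period fits inside if it starts at or after 201.4 Ma and ends at or before 2.58 Ma; oldest first that gives Jurassic, Cretaceous, Paleogene, Neogene.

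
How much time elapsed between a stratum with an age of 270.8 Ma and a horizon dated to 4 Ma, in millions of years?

270.8 − 4 = 266.8 million years.

266.8 million years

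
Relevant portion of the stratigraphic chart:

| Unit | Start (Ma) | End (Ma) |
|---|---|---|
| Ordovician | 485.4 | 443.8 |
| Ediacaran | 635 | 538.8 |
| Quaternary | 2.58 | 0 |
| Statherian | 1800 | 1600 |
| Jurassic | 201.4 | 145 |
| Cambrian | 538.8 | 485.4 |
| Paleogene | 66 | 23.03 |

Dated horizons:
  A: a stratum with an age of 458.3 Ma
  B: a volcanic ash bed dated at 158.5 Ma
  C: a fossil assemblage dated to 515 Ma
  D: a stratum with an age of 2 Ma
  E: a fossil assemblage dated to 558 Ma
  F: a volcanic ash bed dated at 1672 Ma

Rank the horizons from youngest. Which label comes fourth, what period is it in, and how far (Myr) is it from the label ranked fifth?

C, in the Cambrian; 43 million years to E

Smaller Ma means younger, so youngest first: D 2 < B 158.5 < A 458.3 < C 515 < E 558 < F 1672.
Counting 4 along gives C (515 Ma); the excerpt puts that inside the Cambrian, 538.8–485.4 Ma.
Next in line is E (558 Ma), and 558 − 515 = 43 Myr.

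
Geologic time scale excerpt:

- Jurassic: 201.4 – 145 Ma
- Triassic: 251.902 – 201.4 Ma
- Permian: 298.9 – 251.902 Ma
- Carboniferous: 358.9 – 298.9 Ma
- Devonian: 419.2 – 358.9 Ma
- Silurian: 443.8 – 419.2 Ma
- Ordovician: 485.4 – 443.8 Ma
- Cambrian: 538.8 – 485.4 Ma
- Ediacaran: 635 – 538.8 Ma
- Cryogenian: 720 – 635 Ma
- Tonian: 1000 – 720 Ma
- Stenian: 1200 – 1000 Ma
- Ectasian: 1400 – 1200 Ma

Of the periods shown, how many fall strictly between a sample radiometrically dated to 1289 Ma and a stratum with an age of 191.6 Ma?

11

1289 Ma sits inside the Ectasian (1400–1200) and 191.6 Ma inside the Jurassic (201.4–145); neither of those is wholly between the two dates.
The listed periods lying completely between them are Stenian, Tonian, Cryogenian, Ediacaran, Cambrian, Ordovician, Silurian, Devonian, Carboniferous, Permian, Triassic — 11 in all.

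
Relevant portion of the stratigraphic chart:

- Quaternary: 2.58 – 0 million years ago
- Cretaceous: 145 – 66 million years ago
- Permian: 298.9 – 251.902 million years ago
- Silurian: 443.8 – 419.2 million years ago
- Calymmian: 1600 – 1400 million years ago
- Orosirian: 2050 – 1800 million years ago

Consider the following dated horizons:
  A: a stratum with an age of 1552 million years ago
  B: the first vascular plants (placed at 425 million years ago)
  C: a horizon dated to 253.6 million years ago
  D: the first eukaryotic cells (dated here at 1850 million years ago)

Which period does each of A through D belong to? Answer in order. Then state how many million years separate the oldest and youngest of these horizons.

A — Calymmian; B — Silurian; C — Permian; D — Orosirian; span 1596.4 million years

A: 1552 Ma lies in 1600–1400 Ma, so Calymmian.
B: 425 Ma lies in 443.8–419.2 Ma, so Silurian.
C: 253.6 Ma lies in 298.9–251.902 Ma, so Permian.
D: 1850 Ma lies in 2050–1800 Ma, so Orosirian.
Oldest = 1850 Ma, youngest = 253.6 Ma → span 1596.4 Myr.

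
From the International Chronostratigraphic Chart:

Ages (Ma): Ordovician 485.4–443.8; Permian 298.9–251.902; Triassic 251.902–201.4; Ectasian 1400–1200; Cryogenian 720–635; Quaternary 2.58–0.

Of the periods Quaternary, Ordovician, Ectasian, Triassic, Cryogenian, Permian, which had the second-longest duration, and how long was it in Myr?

Start − end for each: Quaternary 2.58 − 0 = 2.58; Ordovician 485.4 − 443.8 = 41.6; Ectasian 1400 − 1200 = 200; Triassic 251.902 − 201.4 = 50.502; Cryogenian 720 − 635 = 85; Permian 298.9 − 251.902 = 46.998.
Ranking these from longest: Ectasian > Cryogenian > Triassic > Permian > Ordovician > Quaternary.
Position 2 in that ranking is Cryogenian, which lasted 85 Myr.

Cryogenian, 85 million years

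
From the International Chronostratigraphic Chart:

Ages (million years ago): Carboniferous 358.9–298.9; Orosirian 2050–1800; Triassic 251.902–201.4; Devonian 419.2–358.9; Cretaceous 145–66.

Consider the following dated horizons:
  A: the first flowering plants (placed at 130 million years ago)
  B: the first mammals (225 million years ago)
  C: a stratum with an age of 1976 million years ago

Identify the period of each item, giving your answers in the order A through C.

A — Cretaceous; B — Triassic; C — Orosirian

Match each age against the start–end ranges in the excerpt: A = 130 Ma → Cretaceous (145–66); B = 225 Ma → Triassic (251.902–201.4); C = 1976 Ma → Orosirian (2050–1800).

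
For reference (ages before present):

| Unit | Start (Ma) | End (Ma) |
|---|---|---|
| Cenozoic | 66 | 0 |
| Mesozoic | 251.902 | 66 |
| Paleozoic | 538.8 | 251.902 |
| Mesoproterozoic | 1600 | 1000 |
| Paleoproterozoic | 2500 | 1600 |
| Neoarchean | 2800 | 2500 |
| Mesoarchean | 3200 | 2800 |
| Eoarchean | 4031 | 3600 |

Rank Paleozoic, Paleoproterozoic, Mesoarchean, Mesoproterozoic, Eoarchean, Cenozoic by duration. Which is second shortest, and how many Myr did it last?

Start − end for each: Paleozoic 538.8 − 251.902 = 286.898; Paleoproterozoic 2500 − 1600 = 900; Mesoarchean 3200 − 2800 = 400; Mesoproterozoic 1600 − 1000 = 600; Eoarchean 4031 − 3600 = 431; Cenozoic 66 − 0 = 66.
Ranking these from shortest: Cenozoic < Paleozoic < Mesoarchean < Eoarchean < Mesoproterozoic < Paleoproterozoic.
Position 2 in that ranking is Paleozoic, which lasted 286.898 Myr.

Paleozoic, 286.898 million years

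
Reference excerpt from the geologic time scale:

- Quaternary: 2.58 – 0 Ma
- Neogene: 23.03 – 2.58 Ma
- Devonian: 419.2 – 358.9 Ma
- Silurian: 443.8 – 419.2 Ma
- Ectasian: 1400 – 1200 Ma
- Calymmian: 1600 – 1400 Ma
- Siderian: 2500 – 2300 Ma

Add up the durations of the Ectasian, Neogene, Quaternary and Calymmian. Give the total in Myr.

Duration is start − end for each: (1400 − 1200) + (23.03 − 2.58) + (2.58 − 0) + (1600 − 1400).
That is 200 + 20.45 + 2.58 + 200, which totals 423.03 million years.

423.03 million years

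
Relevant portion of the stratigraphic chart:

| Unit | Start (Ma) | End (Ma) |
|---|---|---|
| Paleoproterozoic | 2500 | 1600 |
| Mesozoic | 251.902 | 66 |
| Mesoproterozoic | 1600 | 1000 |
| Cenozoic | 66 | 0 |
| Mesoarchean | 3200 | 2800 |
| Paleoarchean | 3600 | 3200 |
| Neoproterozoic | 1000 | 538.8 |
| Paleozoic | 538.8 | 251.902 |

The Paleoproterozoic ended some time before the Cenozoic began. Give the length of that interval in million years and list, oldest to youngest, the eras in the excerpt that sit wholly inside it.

1534 million years; Mesoproterozoic, Neoproterozoic, Paleozoic, Mesozoic

The Paleoproterozoic closes at 1600 Ma and the Cenozoic opens at 66 Ma, so the interval is 1600 − 66 = 1534 Myr.
An era fits inside if it starts at or after 1600 Ma and ends at or before 66 Ma; oldest first that gives Mesoproterozoic, Neoproterozoic, Paleozoic, Mesozoic.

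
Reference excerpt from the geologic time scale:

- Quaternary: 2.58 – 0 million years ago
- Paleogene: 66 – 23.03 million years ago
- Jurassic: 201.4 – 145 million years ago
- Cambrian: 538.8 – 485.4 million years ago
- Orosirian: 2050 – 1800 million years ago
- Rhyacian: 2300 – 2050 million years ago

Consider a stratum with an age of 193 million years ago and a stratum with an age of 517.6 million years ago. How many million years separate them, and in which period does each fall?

Elapsed time: 517.6 − 193 = 324.6 Myr.
193 Ma lies within 201.4–145 Ma: Jurassic.
517.6 Ma lies within 538.8–485.4 Ma: Cambrian.

324.6 million years apart; the first in the Jurassic, the second in the Cambrian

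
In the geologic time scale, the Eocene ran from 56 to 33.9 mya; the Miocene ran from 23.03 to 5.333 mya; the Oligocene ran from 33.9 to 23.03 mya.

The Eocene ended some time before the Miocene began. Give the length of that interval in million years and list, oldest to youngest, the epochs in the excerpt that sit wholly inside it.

10.87 million years; Oligocene

End of Eocene = 33.9 Ma; start of Miocene = 23.03 Ma.
Gap = 33.9 − 23.03 = 10.87 Myr.
Epochs wholly inside 33.9–23.03 Ma: Oligocene (33.9–23.03).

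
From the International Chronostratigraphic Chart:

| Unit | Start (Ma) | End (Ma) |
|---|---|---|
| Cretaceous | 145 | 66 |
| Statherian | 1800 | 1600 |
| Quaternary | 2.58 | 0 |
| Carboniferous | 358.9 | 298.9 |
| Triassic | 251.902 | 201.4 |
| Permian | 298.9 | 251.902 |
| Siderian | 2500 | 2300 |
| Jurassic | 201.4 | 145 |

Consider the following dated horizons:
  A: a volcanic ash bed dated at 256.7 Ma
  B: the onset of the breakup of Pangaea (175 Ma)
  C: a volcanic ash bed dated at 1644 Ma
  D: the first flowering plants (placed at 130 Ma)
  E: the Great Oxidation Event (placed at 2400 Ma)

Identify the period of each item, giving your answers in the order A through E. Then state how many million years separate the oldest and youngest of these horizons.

Match each age against the start–end ranges in the excerpt: A = 256.7 Ma → Permian (298.9–251.902); B = 175 Ma → Jurassic (201.4–145); C = 1644 Ma → Statherian (1800–1600); D = 130 Ma → Cretaceous (145–66); E = 2400 Ma → Siderian (2500–2300).
The largest age is 2400 Ma and the smallest is 130 Ma; their difference is 2270 Myr.

A — Permian; B — Jurassic; C — Statherian; D — Cretaceous; E — Siderian; span 2270 million years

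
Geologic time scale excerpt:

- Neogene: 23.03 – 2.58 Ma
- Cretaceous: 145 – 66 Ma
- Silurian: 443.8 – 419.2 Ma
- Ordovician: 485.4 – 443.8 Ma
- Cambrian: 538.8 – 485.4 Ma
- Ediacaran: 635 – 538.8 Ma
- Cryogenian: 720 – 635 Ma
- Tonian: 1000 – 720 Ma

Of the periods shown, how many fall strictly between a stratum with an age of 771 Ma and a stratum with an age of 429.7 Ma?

771 Ma sits inside the Tonian (1000–720) and 429.7 Ma inside the Silurian (443.8–419.2); neither of those is wholly between the two dates.
The listed periods lying completely between them are Cryogenian, Ediacaran, Cambrian, Ordovician — 4 in all.

4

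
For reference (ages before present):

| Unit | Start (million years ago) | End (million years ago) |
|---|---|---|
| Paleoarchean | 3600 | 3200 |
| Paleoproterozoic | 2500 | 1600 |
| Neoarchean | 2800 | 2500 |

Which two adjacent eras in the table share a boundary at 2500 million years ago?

The Neoarchean ends at 2500 million years ago and the Paleoproterozoic begins at 2500 million years ago, so they share that boundary.

Neoarchean and Paleoproterozoic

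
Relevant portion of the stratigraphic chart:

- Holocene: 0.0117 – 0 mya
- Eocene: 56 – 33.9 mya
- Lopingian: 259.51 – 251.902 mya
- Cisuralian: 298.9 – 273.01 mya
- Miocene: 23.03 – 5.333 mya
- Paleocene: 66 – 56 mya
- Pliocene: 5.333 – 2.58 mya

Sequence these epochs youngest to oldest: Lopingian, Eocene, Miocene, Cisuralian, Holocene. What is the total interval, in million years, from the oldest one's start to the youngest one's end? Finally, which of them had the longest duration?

Start ages (Ma): Cisuralian 298.9, Lopingian 259.51, Eocene 56, Miocene 23.03, Holocene 0.0117.
Ordered youngest to oldest: Holocene, Miocene, Eocene, Lopingian, Cisuralian.
Span = 298.9 − 0 = 298.9 Myr.
Durations: Lopingian 7.608, Miocene 17.697, Holocene 0.0117, Cisuralian 25.89, Eocene 22.1 → longest is Cisuralian (25.89 Myr).

Holocene → Miocene → Eocene → Lopingian → Cisuralian; total span 298.9 Myr; longest is Cisuralian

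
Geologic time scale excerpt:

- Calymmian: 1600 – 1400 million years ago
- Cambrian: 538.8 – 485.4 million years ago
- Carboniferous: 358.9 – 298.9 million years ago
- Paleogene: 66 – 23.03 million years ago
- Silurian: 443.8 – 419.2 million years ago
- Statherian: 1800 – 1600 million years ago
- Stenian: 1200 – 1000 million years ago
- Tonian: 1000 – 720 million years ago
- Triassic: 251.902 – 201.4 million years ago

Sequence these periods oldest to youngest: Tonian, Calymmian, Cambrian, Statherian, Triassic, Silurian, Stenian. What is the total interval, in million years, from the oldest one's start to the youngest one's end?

Statherian → Calymmian → Stenian → Tonian → Cambrian → Silurian → Triassic; total span 1598.6 Myr

From the excerpt: Tonian 1000–720; Calymmian 1600–1400; Cambrian 538.8–485.4; Statherian 1800–1600; Triassic 251.902–201.4; Silurian 443.8–419.2; Stenian 1200–1000 (Ma).
Larger Ma is earlier, so the oldest is Statherian and the youngest is Triassic; oldest to youngest: Statherian, Calymmian, Stenian, Tonian, Cambrian, Silurian, Triassic.
Oldest start 1800 minus youngest end 201.4 gives 1598.6 Myr overall.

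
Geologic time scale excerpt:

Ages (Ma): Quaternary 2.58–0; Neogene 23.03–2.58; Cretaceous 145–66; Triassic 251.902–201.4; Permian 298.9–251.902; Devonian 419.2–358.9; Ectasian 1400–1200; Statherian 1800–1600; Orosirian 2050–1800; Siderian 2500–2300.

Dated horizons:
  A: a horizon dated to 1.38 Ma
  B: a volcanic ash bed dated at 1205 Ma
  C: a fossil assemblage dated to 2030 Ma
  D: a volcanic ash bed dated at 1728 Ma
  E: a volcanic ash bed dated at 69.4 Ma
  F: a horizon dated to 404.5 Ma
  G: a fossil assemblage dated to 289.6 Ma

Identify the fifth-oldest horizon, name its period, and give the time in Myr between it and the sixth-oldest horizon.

Sorted oldest-first by Ma: C (2030), D (1728), B (1205), F (404.5), G (289.6), E (69.4), A (1.38).
The fifth oldest is G at 289.6 Ma, which lies in 298.9–251.902 Ma: the Permian.
The sixth oldest is E at 69.4 Ma; separation = |289.6 − 69.4| = 220.2 Myr.

G, in the Permian; 220.2 million years to E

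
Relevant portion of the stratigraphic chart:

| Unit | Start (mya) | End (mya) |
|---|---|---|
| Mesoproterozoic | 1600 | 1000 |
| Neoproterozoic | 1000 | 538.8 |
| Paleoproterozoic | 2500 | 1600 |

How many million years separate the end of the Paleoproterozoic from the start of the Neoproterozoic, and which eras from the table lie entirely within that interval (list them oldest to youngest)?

End of Paleoproterozoic = 1600 Ma; start of Neoproterozoic = 1000 Ma.
Gap = 1600 − 1000 = 600 Myr.
Eras wholly inside 1600–1000 Ma: Mesoproterozoic (1600–1000).

600 million years; Mesoproterozoic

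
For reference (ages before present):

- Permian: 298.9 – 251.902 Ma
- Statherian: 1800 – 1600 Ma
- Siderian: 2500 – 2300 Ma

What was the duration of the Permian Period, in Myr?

298.9 − 251.902 = 46.998 million years.

46.998 million years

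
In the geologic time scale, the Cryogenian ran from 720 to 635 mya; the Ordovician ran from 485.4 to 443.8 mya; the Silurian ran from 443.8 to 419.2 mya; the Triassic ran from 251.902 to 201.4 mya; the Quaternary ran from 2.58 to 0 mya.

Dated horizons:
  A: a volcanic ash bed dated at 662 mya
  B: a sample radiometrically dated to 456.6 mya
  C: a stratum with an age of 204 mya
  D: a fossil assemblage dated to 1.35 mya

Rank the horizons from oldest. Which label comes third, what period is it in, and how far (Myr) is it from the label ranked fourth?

Sorted oldest-first by Ma: A (662), B (456.6), C (204), D (1.35).
The third oldest is C at 204 Ma, which lies in 251.902–201.4 Ma: the Triassic.
The fourth oldest is D at 1.35 Ma; separation = |204 − 1.35| = 202.65 Myr.

C, in the Triassic; 202.65 million years to D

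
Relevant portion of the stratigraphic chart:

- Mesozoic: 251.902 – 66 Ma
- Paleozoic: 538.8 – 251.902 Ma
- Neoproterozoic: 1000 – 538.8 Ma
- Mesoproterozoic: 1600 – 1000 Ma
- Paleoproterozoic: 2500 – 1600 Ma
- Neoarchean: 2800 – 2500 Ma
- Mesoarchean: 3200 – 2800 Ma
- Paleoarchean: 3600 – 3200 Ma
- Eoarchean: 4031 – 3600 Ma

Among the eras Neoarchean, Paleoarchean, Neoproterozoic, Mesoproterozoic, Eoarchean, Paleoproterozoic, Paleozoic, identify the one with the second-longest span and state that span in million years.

Durations: Neoarchean 300; Paleoarchean 400; Neoproterozoic 461.2; Mesoproterozoic 600; Eoarchean 431; Paleoproterozoic 900; Paleozoic 286.898 Myr.
Sorted longest-first: Paleoproterozoic (900), Mesoproterozoic (600), Neoproterozoic (461.2), Eoarchean (431), Paleoarchean (400), Neoarchean (300), Paleozoic (286.898).
The second longest is Mesoproterozoic at 600 Myr.

Mesoproterozoic, 600 million years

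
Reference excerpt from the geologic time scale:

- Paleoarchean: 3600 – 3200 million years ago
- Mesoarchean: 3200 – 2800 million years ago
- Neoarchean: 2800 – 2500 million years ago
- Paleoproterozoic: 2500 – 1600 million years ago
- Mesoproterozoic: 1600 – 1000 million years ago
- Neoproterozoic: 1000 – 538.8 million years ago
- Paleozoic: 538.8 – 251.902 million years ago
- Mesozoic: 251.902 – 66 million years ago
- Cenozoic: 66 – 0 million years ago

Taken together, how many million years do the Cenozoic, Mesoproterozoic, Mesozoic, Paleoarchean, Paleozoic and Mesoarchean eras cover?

Each duration: Cenozoic = 66; Mesoproterozoic = 600; Mesozoic = 185.902; Paleoarchean = 400; Paleozoic = 286.898; Mesoarchean = 400.
Sum: 66 + 600 + 185.902 + 400 + 286.898 + 400 = 1938.8 Myr.

1938.8 million years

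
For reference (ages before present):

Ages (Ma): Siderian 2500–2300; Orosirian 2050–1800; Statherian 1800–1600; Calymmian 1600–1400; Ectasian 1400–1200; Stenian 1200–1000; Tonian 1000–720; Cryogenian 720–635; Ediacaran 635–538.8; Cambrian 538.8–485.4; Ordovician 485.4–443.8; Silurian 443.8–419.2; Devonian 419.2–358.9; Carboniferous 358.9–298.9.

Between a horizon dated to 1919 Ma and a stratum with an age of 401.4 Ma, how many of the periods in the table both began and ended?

10

1919 Ma sits inside the Orosirian (2050–1800) and 401.4 Ma inside the Devonian (419.2–358.9); neither of those is wholly between the two dates.
The listed periods lying completely between them are Statherian, Calymmian, Ectasian, Stenian, Tonian, Cryogenian, Ediacaran, Cambrian, Ordovician, Silurian — 10 in all.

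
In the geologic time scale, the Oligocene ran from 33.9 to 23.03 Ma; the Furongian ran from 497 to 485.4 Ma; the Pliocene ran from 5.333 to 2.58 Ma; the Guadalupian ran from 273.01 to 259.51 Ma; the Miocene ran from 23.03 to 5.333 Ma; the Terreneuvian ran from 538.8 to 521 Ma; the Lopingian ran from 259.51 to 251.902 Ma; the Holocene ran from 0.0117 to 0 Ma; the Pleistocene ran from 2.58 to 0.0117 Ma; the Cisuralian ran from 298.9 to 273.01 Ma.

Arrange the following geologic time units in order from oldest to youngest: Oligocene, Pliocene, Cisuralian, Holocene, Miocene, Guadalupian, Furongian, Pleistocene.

Sorting by start age (descending Ma, since larger Ma = older): Furongian start 497, Cisuralian start 298.9, Guadalupian start 273.01, Oligocene start 33.9, Miocene start 23.03, Pliocene start 5.333, Pleistocene start 2.58, Holocene start 0.0117.

Furongian → Cisuralian → Guadalupian → Oligocene → Miocene → Pliocene → Pleistocene → Holocene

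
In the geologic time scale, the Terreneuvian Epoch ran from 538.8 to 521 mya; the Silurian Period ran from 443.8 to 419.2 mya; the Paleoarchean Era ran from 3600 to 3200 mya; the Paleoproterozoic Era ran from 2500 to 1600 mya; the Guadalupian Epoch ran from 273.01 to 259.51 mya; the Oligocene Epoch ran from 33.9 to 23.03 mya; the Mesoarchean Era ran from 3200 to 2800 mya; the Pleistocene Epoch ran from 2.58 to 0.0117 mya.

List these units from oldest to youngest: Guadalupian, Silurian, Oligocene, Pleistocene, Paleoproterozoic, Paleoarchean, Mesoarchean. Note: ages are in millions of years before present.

Paleoarchean → Mesoarchean → Paleoproterozoic → Silurian → Guadalupian → Oligocene → Pleistocene

Sorting by start age (descending Ma, since larger Ma = older): Paleoarchean start 3600, Mesoarchean start 3200, Paleoproterozoic start 2500, Silurian start 443.8, Guadalupian start 273.01, Oligocene start 33.9, Pleistocene start 2.58.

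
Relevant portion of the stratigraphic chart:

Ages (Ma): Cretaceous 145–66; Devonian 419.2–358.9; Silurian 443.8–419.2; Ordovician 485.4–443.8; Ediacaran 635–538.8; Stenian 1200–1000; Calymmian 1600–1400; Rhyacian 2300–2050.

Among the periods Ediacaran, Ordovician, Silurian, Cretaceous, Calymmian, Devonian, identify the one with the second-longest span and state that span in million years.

Ediacaran, 96.2 million years

Durations: Ediacaran 96.2; Ordovician 41.6; Silurian 24.6; Cretaceous 79; Calymmian 200; Devonian 60.3 Myr.
Sorted longest-first: Calymmian (200), Ediacaran (96.2), Cretaceous (79), Devonian (60.3), Ordovician (41.6), Silurian (24.6).
The second longest is Ediacaran at 96.2 Myr.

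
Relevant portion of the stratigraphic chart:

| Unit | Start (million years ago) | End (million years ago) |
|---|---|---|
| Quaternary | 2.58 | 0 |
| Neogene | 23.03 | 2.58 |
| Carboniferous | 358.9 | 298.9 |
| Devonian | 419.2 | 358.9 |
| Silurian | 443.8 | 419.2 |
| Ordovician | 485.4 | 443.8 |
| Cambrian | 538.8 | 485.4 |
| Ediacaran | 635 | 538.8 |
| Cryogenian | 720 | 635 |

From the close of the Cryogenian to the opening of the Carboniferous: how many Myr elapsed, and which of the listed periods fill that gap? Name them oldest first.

The Cryogenian closes at 635 Ma and the Carboniferous opens at 358.9 Ma, so the interval is 635 − 358.9 = 276.1 Myr.
A period fits inside if it starts at or after 635 Ma and ends at or before 358.9 Ma; oldest first that gives Ediacaran, Cambrian, Ordovician, Silurian, Devonian.

276.1 million years; Ediacaran, Cambrian, Ordovician, Silurian, Devonian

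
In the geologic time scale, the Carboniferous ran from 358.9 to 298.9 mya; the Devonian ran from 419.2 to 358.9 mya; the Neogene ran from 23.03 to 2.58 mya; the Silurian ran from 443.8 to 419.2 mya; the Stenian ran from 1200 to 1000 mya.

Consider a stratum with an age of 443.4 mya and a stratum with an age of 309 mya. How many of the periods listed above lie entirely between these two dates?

1

The older date is 443.4 Ma and the younger is 309 Ma.
Periods with start < 443.4 and end > 309 Ma: Devonian (419.2–358.9).
That is 1 complete period.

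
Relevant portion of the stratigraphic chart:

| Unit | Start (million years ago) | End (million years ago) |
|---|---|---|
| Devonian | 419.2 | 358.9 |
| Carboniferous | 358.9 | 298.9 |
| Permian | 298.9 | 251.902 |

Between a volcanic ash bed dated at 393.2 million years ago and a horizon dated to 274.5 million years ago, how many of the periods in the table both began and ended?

393.2 Ma sits inside the Devonian (419.2–358.9) and 274.5 Ma inside the Permian (298.9–251.902); neither of those is wholly between the two dates.
The listed periods lying completely between them are Carboniferous — 1 in all.

1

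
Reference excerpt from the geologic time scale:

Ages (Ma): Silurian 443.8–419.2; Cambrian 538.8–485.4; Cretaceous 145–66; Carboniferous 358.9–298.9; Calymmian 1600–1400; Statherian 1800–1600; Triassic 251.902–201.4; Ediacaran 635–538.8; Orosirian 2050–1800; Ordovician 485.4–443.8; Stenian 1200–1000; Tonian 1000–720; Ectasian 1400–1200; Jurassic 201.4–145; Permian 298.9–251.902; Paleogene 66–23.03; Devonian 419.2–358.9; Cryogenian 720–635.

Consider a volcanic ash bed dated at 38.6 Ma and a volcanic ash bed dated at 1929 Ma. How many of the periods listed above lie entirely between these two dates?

16

The older date is 1929 Ma and the younger is 38.6 Ma.
Periods with start < 1929 and end > 38.6 Ma: Statherian (1800–1600), Calymmian (1600–1400), Ectasian (1400–1200), Stenian (1200–1000), Tonian (1000–720), Cryogenian (720–635), Ediacaran (635–538.8), Cambrian (538.8–485.4), Ordovician (485.4–443.8), Silurian (443.8–419.2), Devonian (419.2–358.9), Carboniferous (358.9–298.9), Permian (298.9–251.902), Triassic (251.902–201.4), Jurassic (201.4–145), Cretaceous (145–66).
That is 16 complete periods.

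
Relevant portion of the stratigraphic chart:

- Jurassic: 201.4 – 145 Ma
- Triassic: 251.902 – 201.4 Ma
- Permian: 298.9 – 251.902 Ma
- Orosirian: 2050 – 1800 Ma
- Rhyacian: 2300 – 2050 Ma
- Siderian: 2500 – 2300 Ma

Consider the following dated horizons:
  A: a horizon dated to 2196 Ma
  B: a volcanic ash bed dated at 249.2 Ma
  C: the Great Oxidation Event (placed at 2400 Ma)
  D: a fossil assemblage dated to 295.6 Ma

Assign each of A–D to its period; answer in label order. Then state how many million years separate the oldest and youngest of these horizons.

A: 2196 Ma lies in 2300–2050 Ma, so Rhyacian.
B: 249.2 Ma lies in 251.902–201.4 Ma, so Triassic.
C: 2400 Ma lies in 2500–2300 Ma, so Siderian.
D: 295.6 Ma lies in 298.9–251.902 Ma, so Permian.
Oldest = 2400 Ma, youngest = 249.2 Ma → span 2150.8 Myr.

A — Rhyacian; B — Triassic; C — Siderian; D — Permian; span 2150.8 million years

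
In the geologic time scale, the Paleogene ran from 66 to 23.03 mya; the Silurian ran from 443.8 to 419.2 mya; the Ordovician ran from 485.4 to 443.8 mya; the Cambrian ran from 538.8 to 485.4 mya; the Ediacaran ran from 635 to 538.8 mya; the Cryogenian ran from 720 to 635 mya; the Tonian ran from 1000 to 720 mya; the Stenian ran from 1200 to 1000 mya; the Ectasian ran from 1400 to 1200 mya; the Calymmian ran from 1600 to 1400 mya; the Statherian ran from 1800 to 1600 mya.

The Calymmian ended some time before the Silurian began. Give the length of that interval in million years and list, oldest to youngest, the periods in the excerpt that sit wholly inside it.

956.2 million years; Ectasian, Stenian, Tonian, Cryogenian, Ediacaran, Cambrian, Ordovician

The Calymmian closes at 1400 Ma and the Silurian opens at 443.8 Ma, so the interval is 1400 − 443.8 = 956.2 Myr.
A period fits inside if it starts at or after 1400 Ma and ends at or before 443.8 Ma; oldest first that gives Ectasian, Stenian, Tonian, Cryogenian, Ediacaran, Cambrian, Ordovician.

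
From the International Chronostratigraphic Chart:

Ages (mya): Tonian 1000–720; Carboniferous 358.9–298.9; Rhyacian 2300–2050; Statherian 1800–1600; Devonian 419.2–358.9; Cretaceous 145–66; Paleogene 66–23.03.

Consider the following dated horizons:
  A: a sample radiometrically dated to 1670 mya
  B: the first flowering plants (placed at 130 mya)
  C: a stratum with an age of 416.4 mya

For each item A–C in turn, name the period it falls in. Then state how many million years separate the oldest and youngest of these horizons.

A: 1670 Ma lies in 1800–1600 Ma, so Statherian.
B: 130 Ma lies in 145–66 Ma, so Cretaceous.
C: 416.4 Ma lies in 419.2–358.9 Ma, so Devonian.
Oldest = 1670 Ma, youngest = 130 Ma → span 1540 Myr.

A — Statherian; B — Cretaceous; C — Devonian; span 1540 million years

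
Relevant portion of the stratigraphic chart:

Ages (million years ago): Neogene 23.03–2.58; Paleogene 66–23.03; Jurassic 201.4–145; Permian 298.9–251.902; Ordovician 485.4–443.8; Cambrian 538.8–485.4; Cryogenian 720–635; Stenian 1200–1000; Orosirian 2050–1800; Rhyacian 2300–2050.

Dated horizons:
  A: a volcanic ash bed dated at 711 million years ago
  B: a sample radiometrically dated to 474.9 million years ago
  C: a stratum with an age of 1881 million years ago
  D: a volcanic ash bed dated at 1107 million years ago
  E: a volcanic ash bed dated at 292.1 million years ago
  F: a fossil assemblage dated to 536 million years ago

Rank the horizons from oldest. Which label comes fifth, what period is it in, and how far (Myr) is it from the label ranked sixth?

B, in the Ordovician; 182.8 million years to E

Sorted oldest-first by Ma: C (1881), D (1107), A (711), F (536), B (474.9), E (292.1).
The fifth oldest is B at 474.9 Ma, which lies in 485.4–443.8 Ma: the Ordovician.
The sixth oldest is E at 292.1 Ma; separation = |474.9 − 292.1| = 182.8 Myr.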